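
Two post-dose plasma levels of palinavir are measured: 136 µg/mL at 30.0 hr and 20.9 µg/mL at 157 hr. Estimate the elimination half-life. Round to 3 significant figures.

k = ln(C₁/C₂) / (t₂ − t₁) = ln(136/20.9) / (157 − 30.0)
  = 1.873 / 127.0 = 0.01475 hr⁻¹
t½ = ln 2 / k = ln 2 / 0.01475 ≈ 47.0 hours

47.0 hours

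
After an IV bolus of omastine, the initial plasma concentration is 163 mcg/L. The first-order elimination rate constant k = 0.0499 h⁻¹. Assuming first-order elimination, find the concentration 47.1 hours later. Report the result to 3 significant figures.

C(t) = C₀ e^(−kt) = 163 × e^(−0.04990 × 47.1) = 163 × e^(−2.350) = 163 × 0.09534 ≈ 15.5 mcg/L

15.5 mcg/L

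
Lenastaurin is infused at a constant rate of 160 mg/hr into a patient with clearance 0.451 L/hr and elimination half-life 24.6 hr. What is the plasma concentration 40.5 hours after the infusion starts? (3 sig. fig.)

241 µg/mL

Css = rate / CL = 160 / 0.451 = 354.8 µg/mL
k = ln 2 / 24.6 = 0.02818 hr⁻¹
C(t) = Css (1 − e^(−kt)) = 354.8 × (1 − e^(−1.141)) = 354.8 × 0.6806 ≈ 241 µg/mL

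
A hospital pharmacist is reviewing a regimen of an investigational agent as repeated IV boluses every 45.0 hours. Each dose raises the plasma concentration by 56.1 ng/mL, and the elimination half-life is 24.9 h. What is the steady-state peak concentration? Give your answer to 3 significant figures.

k = ln 2 / 24.9 = 0.02784 h⁻¹
Fraction remaining after one interval: e^(−kτ) = e^(−0.02784 × 45.0) = 0.2857
R = 1 / (1 − 0.2857) = 1.400
Css,max = 56.1 × 1.400 ≈ 78.5 ng/mL

78.5 ng/mL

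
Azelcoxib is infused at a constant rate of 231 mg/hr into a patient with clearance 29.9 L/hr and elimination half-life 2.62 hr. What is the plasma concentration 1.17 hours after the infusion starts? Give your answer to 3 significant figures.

Css = rate / CL = 231 / 29.9 = 7.726 µg/mL
k = ln 2 / 2.62 = 0.2646 hr⁻¹
C(t) = Css (1 − e^(−kt)) = 7.726 × (1 − e^(−0.3095)) = 7.726 × 0.2662 ≈ 2.06 µg/mL

2.06 µg/mL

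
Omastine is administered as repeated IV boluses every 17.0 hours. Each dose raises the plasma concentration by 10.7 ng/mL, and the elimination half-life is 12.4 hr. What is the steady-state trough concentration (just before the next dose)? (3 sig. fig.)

k = ln 2 / 12.4 = 0.05590 hr⁻¹
Fraction remaining after one interval: e^(−kτ) = e^(−0.05590 × 17.0) = 0.3866
R = 1 / (1 − 0.3866) = 1.630
Css,max = 10.7 × 1.630 = 17.44 ng/mL
Css,min = Css,max × e^(−kτ) = 17.44 × 0.3866 ≈ 6.74 ng/mL

6.74 ng/mL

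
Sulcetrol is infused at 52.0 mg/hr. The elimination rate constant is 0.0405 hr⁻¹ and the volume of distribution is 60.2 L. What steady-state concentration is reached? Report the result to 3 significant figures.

21.3 mg/L

CL = k · V = 0.0405 × 60.2 = 2.438 L/hr
Css = rate / CL = 52.0 / 2.438 ≈ 21.3 mg/L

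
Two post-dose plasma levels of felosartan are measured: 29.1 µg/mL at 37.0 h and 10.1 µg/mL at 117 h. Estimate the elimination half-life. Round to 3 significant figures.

52.4 hours

k = ln(C₁/C₂) / (t₂ − t₁) = ln(29.1/10.1) / (117 − 37.0)
  = 1.058 / 80.00 = 0.01323 h⁻¹
t½ = ln 2 / k = ln 2 / 0.01323 ≈ 52.4 hours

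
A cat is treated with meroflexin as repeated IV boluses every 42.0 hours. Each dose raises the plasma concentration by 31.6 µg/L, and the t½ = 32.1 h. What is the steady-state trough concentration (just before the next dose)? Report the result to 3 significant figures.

21.4 µg/L

k = ln 2 / 32.1 = 0.02159 h⁻¹
Fraction remaining after one interval: e^(−kτ) = e^(−0.02159 × 42.0) = 0.4038
R = 1 / (1 − 0.4038) = 1.677
Css,max = 31.6 × 1.677 = 53.00 µg/L
Css,min = Css,max × e^(−kτ) = 53.00 × 0.4038 ≈ 21.4 µg/L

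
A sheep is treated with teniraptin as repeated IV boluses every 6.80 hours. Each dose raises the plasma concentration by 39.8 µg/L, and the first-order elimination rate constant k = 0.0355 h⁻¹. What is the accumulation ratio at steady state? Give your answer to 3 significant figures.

Fraction remaining after one interval: e^(−kτ) = e^(−0.03550 × 6.80) = 0.7855
R = 1 / (1 − 0.7855) = 1 / 0.2145 ≈ 4.66

4.66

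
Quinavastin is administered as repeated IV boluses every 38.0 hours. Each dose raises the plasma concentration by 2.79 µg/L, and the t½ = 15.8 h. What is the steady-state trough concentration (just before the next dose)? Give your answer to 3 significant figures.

k = ln 2 / 15.8 = 0.04387 h⁻¹
Fraction remaining after one interval: e^(−kτ) = e^(−0.04387 × 38.0) = 0.1888
R = 1 / (1 − 0.1888) = 1.233
Css,max = 2.79 × 1.233 = 3.439 µg/L
Css,min = Css,max × e^(−kτ) = 3.439 × 0.1888 ≈ 0.649 µg/L

0.649 µg/L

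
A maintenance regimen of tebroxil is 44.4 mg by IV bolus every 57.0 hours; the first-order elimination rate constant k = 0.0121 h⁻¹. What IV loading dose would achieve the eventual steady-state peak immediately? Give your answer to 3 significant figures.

89.1 mg

Accumulation ratio R = 1 / (1 − e^(−kτ)) = 1 / (1 − e^(−0.01210×57.0)) = 1 / (1 − 0.5017) = 2.007
Loading dose = maintenance dose × R = 44.4 × 2.007 ≈ 89.1 mg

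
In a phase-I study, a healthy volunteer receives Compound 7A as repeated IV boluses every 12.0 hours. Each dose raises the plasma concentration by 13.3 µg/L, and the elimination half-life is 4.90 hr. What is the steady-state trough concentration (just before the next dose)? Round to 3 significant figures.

2.98 µg/L

k = ln 2 / 4.90 = 0.1415 hr⁻¹
Fraction remaining after one interval: e^(−kτ) = e^(−0.1415 × 12.0) = 0.1831
R = 1 / (1 − 0.1831) = 1.224
Css,max = 13.3 × 1.224 = 16.28 µg/L
Css,min = Css,max × e^(−kτ) = 16.28 × 0.1831 ≈ 2.98 µg/L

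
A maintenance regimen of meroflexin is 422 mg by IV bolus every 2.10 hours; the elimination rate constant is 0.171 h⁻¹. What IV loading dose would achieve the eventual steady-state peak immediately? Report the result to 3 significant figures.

1400 mg

Accumulation ratio R = 1 / (1 − e^(−kτ)) = 1 / (1 − e^(−0.1710×2.10)) = 1 / (1 − 0.6983) = 3.315
Loading dose = maintenance dose × R = 422 × 3.315 ≈ 1400 mg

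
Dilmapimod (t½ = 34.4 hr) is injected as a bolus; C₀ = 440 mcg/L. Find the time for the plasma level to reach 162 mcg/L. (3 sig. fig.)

k = ln 2 / 34.4 = 0.02015 hr⁻¹
C(t) = C₀ e^(−kt)  ⇒  t = ln(C₀/C) / k
t = ln(440/162) / 0.02015 = 0.9992 / 0.02015 ≈ 49.6 hours

49.6 hours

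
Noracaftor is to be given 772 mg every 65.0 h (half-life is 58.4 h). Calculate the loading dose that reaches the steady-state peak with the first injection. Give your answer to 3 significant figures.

1440 mg

k = ln 2 / 58.4 = 0.01187 h⁻¹
Accumulation ratio R = 1 / (1 − e^(−kτ)) = 1 / (1 − e^(−0.01187×65.0)) = 1 / (1 − 0.4623) = 1.860
Loading dose = maintenance dose × R = 772 × 1.860 ≈ 1440 mg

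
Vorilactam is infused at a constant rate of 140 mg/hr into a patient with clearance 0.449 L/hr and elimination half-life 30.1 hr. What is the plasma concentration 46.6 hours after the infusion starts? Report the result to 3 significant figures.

205 µg/mL

Css = rate / CL = 140 / 0.449 = 311.8 µg/mL
k = ln 2 / 30.1 = 0.02303 hr⁻¹
C(t) = Css (1 − e^(−kt)) = 311.8 × (1 − e^(−1.073)) = 311.8 × 0.6581 ≈ 205 µg/mL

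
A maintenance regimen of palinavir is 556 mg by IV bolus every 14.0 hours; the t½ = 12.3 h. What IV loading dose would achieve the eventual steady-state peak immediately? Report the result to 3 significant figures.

1020 mg

k = ln 2 / 12.3 = 0.05635 h⁻¹
Accumulation ratio R = 1 / (1 − e^(−kτ)) = 1 / (1 − e^(−0.05635×14.0)) = 1 / (1 − 0.4543) = 1.833
Loading dose = maintenance dose × R = 556 × 1.833 ≈ 1020 mg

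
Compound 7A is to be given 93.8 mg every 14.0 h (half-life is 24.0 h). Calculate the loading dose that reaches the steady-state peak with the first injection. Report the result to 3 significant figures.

282 mg

k = ln 2 / 24.0 = 0.02888 h⁻¹
Accumulation ratio R = 1 / (1 − e^(−kτ)) = 1 / (1 − e^(−0.02888×14.0)) = 1 / (1 − 0.6674) = 3.007
Loading dose = maintenance dose × R = 93.8 × 3.007 ≈ 282 mg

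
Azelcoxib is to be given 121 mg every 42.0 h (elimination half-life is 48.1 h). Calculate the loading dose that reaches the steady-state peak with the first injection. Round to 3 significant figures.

266 mg

k = ln 2 / 48.1 = 0.01441 h⁻¹
Accumulation ratio R = 1 / (1 − e^(−kτ)) = 1 / (1 − e^(−0.01441×42.0)) = 1 / (1 − 0.5459) = 2.202
Loading dose = maintenance dose × R = 121 × 2.202 ≈ 266 mg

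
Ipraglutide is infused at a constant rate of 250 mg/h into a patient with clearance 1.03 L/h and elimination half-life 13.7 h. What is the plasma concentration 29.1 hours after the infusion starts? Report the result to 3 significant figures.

Css = rate / CL = 250 / 1.03 = 242.7 mg/L
k = ln 2 / 13.7 = 0.05059 h⁻¹
C(t) = Css (1 − e^(−kt)) = 242.7 × (1 − e^(−1.472)) = 242.7 × 0.7706 ≈ 187 mg/L

187 mg/L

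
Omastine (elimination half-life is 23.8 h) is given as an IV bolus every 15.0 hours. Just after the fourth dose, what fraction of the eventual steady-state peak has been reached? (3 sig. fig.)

k = ln 2 / 23.8 = 0.02912 h⁻¹
f_n = 1 − e^(−nkτ) = 1 − e^(−4 × 0.02912 × 15.0) = 1 − e^(−1.747) = 1 − 0.1742 ≈ 0.826

0.826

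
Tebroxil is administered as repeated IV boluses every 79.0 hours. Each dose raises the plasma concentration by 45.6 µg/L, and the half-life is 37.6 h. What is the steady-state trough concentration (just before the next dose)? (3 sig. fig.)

13.9 µg/L

k = ln 2 / 37.6 = 0.01843 h⁻¹
Fraction remaining after one interval: e^(−kτ) = e^(−0.01843 × 79.0) = 0.2331
R = 1 / (1 − 0.2331) = 1.304
Css,max = 45.6 × 1.304 = 59.46 µg/L
Css,min = Css,max × e^(−kτ) = 59.46 × 0.2331 ≈ 13.9 µg/L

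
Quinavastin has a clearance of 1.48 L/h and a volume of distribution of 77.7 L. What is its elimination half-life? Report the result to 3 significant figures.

36.4 hours

k = CL / V = 1.48 / 77.7 = 0.01905 h⁻¹
t½ = ln 2 / k = ln 2 / 0.01905 ≈ 36.4 hours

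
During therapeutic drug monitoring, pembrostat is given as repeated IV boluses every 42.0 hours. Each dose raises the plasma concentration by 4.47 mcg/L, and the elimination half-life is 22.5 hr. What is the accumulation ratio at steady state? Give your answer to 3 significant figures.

1.38

k = ln 2 / 22.5 = 0.03081 hr⁻¹
Fraction remaining after one interval: e^(−kτ) = e^(−0.03081 × 42.0) = 0.2742
R = 1 / (1 − 0.2742) = 1 / 0.7258 ≈ 1.38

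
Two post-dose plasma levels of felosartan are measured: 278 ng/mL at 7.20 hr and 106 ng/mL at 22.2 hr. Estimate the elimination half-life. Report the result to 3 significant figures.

k = ln(C₁/C₂) / (t₂ − t₁) = ln(278/106) / (22.2 − 7.20)
  = 0.9642 / 15.00 = 0.06428 hr⁻¹
t½ = ln 2 / k = ln 2 / 0.06428 ≈ 10.8 hours

10.8 hours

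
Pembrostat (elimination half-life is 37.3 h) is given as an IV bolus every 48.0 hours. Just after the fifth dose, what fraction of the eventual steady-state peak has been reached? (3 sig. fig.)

k = ln 2 / 37.3 = 0.01858 h⁻¹
f_n = 1 − e^(−nkτ) = 1 − e^(−5 × 0.01858 × 48.0) = 1 − e^(−4.460) = 1 − 0.01156 ≈ 0.988

0.988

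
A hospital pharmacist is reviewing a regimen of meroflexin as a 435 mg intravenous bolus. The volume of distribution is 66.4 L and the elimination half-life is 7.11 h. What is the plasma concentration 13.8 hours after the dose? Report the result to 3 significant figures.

C₀ = dose / V = 435 / 66.4 = 6.551 mg/L
k = ln 2 / 7.11 = 0.09749 h⁻¹
C(t) = C₀ e^(−kt) = 6.551 × e^(−0.09749 × 13.8) = 6.551 × e^(−1.345) = 6.551 × 0.2604 ≈ 1.71 mg/L

1.71 mg/L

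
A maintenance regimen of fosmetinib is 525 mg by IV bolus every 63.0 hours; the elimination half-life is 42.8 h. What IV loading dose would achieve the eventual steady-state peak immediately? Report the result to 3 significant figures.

k = ln 2 / 42.8 = 0.01620 h⁻¹
Accumulation ratio R = 1 / (1 − e^(−kτ)) = 1 / (1 − e^(−0.01620×63.0)) = 1 / (1 − 0.3605) = 1.564
Loading dose = maintenance dose × R = 525 × 1.564 ≈ 821 mg

821 mg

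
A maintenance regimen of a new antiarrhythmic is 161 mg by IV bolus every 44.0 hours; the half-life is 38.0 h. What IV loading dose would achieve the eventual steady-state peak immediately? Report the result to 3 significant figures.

k = ln 2 / 38.0 = 0.01824 h⁻¹
Accumulation ratio R = 1 / (1 − e^(−kτ)) = 1 / (1 − e^(−0.01824×44.0)) = 1 / (1 − 0.4482) = 1.812
Loading dose = maintenance dose × R = 161 × 1.812 ≈ 292 mg

292 mg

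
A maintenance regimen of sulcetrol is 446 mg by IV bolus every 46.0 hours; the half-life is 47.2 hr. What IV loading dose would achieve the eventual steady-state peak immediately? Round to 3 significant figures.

k = ln 2 / 47.2 = 0.01469 hr⁻¹
Accumulation ratio R = 1 / (1 − e^(−kτ)) = 1 / (1 − e^(−0.01469×46.0)) = 1 / (1 − 0.5089) = 2.036
Loading dose = maintenance dose × R = 446 × 2.036 ≈ 908 mg

908 mg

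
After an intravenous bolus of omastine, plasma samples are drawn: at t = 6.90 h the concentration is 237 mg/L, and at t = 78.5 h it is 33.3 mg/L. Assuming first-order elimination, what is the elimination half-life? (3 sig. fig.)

k = ln(C₁/C₂) / (t₂ − t₁) = ln(237/33.3) / (78.5 − 6.90)
  = 1.963 / 71.60 = 0.02741 h⁻¹
t½ = ln 2 / k = ln 2 / 0.02741 ≈ 25.3 hours

25.3 hours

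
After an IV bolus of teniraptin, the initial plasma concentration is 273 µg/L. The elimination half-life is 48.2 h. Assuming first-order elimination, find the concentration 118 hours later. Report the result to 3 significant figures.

50.0 µg/L

k = ln 2 / 48.2 = 0.01438 h⁻¹
C(t) = C₀ e^(−kt) = 273 × e^(−0.01438 × 118) = 273 × e^(−1.697) = 273 × 0.1832 ≈ 50.0 µg/L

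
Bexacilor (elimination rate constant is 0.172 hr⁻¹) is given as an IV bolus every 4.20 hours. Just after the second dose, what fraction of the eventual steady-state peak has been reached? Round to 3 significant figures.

0.764

f_n = 1 − e^(−nkτ) = 1 − e^(−2 × 0.1720 × 4.20) = 1 − e^(−1.445) = 1 − 0.2358 ≈ 0.764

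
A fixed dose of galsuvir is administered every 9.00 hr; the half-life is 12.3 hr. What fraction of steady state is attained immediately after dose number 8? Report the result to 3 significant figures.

k = ln 2 / 12.3 = 0.05635 hr⁻¹
f_n = 1 − e^(−nkτ) = 1 − e^(−8 × 0.05635 × 9.00) = 1 − e^(−4.057) = 1 − 0.01729 ≈ 0.983

0.983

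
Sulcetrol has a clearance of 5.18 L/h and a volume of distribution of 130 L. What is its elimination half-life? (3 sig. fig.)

k = CL / V = 5.18 / 130 = 0.03985 h⁻¹
t½ = ln 2 / k = ln 2 / 0.03985 ≈ 17.4 hours

17.4 hours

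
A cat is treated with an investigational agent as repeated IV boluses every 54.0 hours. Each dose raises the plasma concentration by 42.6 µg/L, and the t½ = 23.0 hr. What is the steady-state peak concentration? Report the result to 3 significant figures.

k = ln 2 / 23.0 = 0.03014 hr⁻¹
Fraction remaining after one interval: e^(−kτ) = e^(−0.03014 × 54.0) = 0.1964
R = 1 / (1 − 0.1964) = 1.244
Css,max = 42.6 × 1.244 ≈ 53.0 µg/L

53.0 µg/L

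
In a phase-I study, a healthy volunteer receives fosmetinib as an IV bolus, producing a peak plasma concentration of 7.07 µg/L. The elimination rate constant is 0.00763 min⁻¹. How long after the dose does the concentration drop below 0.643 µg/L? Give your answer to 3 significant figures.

314 minutes

C(t) = C₀ e^(−kt)  ⇒  t = ln(C₀/C) / k
t = ln(7.07/0.643) / 0.007630 = 2.397 / 0.007630 ≈ 314 minutes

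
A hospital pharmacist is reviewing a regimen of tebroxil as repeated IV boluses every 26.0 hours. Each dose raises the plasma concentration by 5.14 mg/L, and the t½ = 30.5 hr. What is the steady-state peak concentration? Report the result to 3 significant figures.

11.5 mg/L

k = ln 2 / 30.5 = 0.02273 hr⁻¹
Fraction remaining after one interval: e^(−kτ) = e^(−0.02273 × 26.0) = 0.5538
R = 1 / (1 − 0.5538) = 2.241
Css,max = 5.14 × 2.241 ≈ 11.5 mg/L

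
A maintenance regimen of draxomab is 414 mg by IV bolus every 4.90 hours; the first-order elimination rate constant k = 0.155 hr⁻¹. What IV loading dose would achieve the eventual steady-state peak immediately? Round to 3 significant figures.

778 mg

Accumulation ratio R = 1 / (1 − e^(−kτ)) = 1 / (1 − e^(−0.1550×4.90)) = 1 / (1 − 0.4679) = 1.879
Loading dose = maintenance dose × R = 414 × 1.879 ≈ 778 mg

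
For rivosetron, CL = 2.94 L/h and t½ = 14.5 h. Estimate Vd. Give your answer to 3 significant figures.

61.5 L

k = ln 2 / t½ = ln 2 / 14.5 = 0.04780 h⁻¹
V = CL / k = 2.94 / 0.04780 ≈ 61.5 L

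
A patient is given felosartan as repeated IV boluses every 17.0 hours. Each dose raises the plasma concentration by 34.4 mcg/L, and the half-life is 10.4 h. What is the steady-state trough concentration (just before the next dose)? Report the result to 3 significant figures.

k = ln 2 / 10.4 = 0.06665 h⁻¹
Fraction remaining after one interval: e^(−kτ) = e^(−0.06665 × 17.0) = 0.3221
R = 1 / (1 − 0.3221) = 1.475
Css,max = 34.4 × 1.475 = 50.74 mcg/L
Css,min = Css,max × e^(−kτ) = 50.74 × 0.3221 ≈ 16.3 mcg/L

16.3 mcg/L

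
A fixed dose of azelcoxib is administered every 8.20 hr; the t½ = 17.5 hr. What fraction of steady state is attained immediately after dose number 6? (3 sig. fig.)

k = ln 2 / 17.5 = 0.03961 hr⁻¹
f_n = 1 − e^(−nkτ) = 1 − e^(−6 × 0.03961 × 8.20) = 1 − e^(−1.949) = 1 − 0.1425 ≈ 0.858

0.858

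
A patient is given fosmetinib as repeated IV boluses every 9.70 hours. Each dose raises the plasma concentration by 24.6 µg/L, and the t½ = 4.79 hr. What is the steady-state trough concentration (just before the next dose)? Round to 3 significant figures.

k = ln 2 / 4.79 = 0.1447 hr⁻¹
Fraction remaining after one interval: e^(−kτ) = e^(−0.1447 × 9.70) = 0.2457
R = 1 / (1 − 0.2457) = 1.326
Css,max = 24.6 × 1.326 = 32.61 µg/L
Css,min = Css,max × e^(−kτ) = 32.61 × 0.2457 ≈ 8.01 µg/L

8.01 µg/L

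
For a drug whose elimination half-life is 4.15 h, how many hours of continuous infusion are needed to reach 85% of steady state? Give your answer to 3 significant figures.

k = ln 2 / 4.15 = 0.1670 h⁻¹
f = 1 − e^(−kt)  ⇒  t = −ln(1 − f) / k
t = −ln(1 − 0.85) / 0.1670 = 1.897 / 0.1670 ≈ 11.4 hours

11.4 hours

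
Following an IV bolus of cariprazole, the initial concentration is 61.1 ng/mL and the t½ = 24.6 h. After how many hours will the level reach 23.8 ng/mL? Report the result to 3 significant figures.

33.5 hours

k = ln 2 / 24.6 = 0.02818 h⁻¹
C(t) = C₀ e^(−kt)  ⇒  t = ln(C₀/C) / k
t = ln(61.1/23.8) / 0.02818 = 0.9428 / 0.02818 ≈ 33.5 hours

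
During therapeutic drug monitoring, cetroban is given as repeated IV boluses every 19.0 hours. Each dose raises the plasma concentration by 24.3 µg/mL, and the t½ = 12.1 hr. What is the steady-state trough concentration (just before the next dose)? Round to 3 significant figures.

k = ln 2 / 12.1 = 0.05728 hr⁻¹
Fraction remaining after one interval: e^(−kτ) = e^(−0.05728 × 19.0) = 0.3368
R = 1 / (1 − 0.3368) = 1.508
Css,max = 24.3 × 1.508 = 36.64 µg/mL
Css,min = Css,max × e^(−kτ) = 36.64 × 0.3368 ≈ 12.3 µg/mL

12.3 µg/mL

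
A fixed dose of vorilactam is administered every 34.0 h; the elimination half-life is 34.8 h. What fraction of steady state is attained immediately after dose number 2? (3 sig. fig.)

0.742

k = ln 2 / 34.8 = 0.01992 h⁻¹
f_n = 1 − e^(−nkτ) = 1 − e^(−2 × 0.01992 × 34.0) = 1 − e^(−1.354) = 1 − 0.2581 ≈ 0.742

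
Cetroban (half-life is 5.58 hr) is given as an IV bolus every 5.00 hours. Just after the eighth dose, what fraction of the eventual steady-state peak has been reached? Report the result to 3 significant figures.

k = ln 2 / 5.58 = 0.1242 hr⁻¹
f_n = 1 − e^(−nkτ) = 1 − e^(−8 × 0.1242 × 5.00) = 1 − e^(−4.969) = 1 − 0.006952 ≈ 0.993

0.993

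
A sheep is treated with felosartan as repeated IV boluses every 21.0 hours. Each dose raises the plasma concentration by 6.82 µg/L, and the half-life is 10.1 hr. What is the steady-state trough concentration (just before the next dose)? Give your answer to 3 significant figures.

2.11 µg/L

k = ln 2 / 10.1 = 0.06863 hr⁻¹
Fraction remaining after one interval: e^(−kτ) = e^(−0.06863 × 21.0) = 0.2366
R = 1 / (1 − 0.2366) = 1.310
Css,max = 6.82 × 1.310 = 8.934 µg/L
Css,min = Css,max × e^(−kτ) = 8.934 × 0.2366 ≈ 2.11 µg/L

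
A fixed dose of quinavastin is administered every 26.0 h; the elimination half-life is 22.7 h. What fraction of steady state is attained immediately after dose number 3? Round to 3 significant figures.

k = ln 2 / 22.7 = 0.03054 h⁻¹
f_n = 1 − e^(−nkτ) = 1 − e^(−3 × 0.03054 × 26.0) = 1 − e^(−2.382) = 1 − 0.09239 ≈ 0.908

0.908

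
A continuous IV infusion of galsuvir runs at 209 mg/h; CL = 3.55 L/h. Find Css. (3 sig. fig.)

Css = infusion rate / CL = 209 / 3.55 ≈ 58.9 mg/L

58.9 mg/L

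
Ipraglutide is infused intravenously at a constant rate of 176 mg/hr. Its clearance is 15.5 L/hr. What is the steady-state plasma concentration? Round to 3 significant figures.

11.4 µg/mL

Css = infusion rate / CL = 176 / 15.5 ≈ 11.4 µg/mL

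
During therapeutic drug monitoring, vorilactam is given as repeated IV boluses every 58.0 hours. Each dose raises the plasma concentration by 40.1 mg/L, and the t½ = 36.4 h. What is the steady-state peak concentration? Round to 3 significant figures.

60.0 mg/L

k = ln 2 / 36.4 = 0.01904 h⁻¹
Fraction remaining after one interval: e^(−kτ) = e^(−0.01904 × 58.0) = 0.3314
R = 1 / (1 − 0.3314) = 1.496
Css,max = 40.1 × 1.496 ≈ 60.0 mg/L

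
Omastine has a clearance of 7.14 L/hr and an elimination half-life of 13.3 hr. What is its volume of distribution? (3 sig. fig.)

137 L

k = ln 2 / t½ = ln 2 / 13.3 = 0.05212 hr⁻¹
V = CL / k = 7.14 / 0.05212 ≈ 137 L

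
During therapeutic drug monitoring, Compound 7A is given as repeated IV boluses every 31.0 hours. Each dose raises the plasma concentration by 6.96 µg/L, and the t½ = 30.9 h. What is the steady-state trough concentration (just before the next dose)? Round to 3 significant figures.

k = ln 2 / 30.9 = 0.02243 h⁻¹
Fraction remaining after one interval: e^(−kτ) = e^(−0.02243 × 31.0) = 0.4989
R = 1 / (1 − 0.4989) = 1.996
Css,max = 6.96 × 1.996 = 13.89 µg/L
Css,min = Css,max × e^(−kτ) = 13.89 × 0.4989 ≈ 6.93 µg/L

6.93 µg/L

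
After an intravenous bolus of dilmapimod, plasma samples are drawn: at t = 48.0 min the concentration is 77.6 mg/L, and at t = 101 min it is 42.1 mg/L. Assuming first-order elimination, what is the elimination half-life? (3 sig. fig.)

60.1 minutes

k = ln(C₁/C₂) / (t₂ − t₁) = ln(77.6/42.1) / (101 − 48.0)
  = 0.6115 / 53.00 = 0.01154 min⁻¹
t½ = ln 2 / k = ln 2 / 0.01154 ≈ 60.1 minutes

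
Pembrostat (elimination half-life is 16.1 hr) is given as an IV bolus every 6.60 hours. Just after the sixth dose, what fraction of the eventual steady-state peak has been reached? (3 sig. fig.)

0.818

k = ln 2 / 16.1 = 0.04305 hr⁻¹
f_n = 1 − e^(−nkτ) = 1 − e^(−6 × 0.04305 × 6.60) = 1 − e^(−1.705) = 1 − 0.1818 ≈ 0.818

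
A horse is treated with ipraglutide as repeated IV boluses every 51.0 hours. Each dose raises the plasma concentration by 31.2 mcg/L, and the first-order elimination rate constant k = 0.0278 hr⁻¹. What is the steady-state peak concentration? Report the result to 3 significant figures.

41.2 mcg/L

Fraction remaining after one interval: e^(−kτ) = e^(−0.02780 × 51.0) = 0.2422
R = 1 / (1 − 0.2422) = 1.320
Css,max = 31.2 × 1.320 ≈ 41.2 mcg/L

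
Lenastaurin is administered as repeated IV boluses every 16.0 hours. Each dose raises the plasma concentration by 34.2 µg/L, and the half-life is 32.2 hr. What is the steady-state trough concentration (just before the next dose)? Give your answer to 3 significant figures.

83.2 µg/L

k = ln 2 / 32.2 = 0.02153 hr⁻¹
Fraction remaining after one interval: e^(−kτ) = e^(−0.02153 × 16.0) = 0.7086
R = 1 / (1 − 0.7086) = 3.432
Css,max = 34.2 × 3.432 = 117.4 µg/L
Css,min = Css,max × e^(−kτ) = 117.4 × 0.7086 ≈ 83.2 µg/L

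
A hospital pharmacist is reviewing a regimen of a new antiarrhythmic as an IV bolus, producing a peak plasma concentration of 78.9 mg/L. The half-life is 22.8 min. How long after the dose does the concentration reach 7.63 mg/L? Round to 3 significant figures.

76.8 minutes

k = ln 2 / 22.8 = 0.03040 min⁻¹
C(t) = C₀ e^(−kt)  ⇒  t = ln(C₀/C) / k
t = ln(78.9/7.63) / 0.03040 = 2.336 / 0.03040 ≈ 76.8 minutes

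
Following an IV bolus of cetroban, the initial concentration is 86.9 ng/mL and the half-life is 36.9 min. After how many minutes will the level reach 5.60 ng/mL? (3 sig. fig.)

146 minutes

k = ln 2 / 36.9 = 0.01878 min⁻¹
C(t) = C₀ e^(−kt)  ⇒  t = ln(C₀/C) / k
t = ln(86.9/5.60) / 0.01878 = 2.742 / 0.01878 ≈ 146 minutes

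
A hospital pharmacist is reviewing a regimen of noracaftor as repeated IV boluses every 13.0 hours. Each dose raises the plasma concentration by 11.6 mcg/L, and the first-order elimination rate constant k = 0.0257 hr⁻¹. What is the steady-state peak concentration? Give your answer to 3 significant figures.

40.8 mcg/L

Fraction remaining after one interval: e^(−kτ) = e^(−0.02570 × 13.0) = 0.7160
R = 1 / (1 − 0.7160) = 3.521
Css,max = 11.6 × 3.521 ≈ 40.8 mcg/L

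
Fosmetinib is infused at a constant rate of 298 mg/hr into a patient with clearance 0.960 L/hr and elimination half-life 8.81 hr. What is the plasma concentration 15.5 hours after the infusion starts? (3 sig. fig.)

Css = rate / CL = 298 / 0.960 = 310.4 µg/mL
k = ln 2 / 8.81 = 0.07868 hr⁻¹
C(t) = Css (1 − e^(−kt)) = 310.4 × (1 − e^(−1.219)) = 310.4 × 0.7046 ≈ 219 µg/mL

219 µg/mL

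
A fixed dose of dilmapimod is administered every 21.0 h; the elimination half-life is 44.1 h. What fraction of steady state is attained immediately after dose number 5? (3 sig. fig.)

k = ln 2 / 44.1 = 0.01572 h⁻¹
f_n = 1 − e^(−nkτ) = 1 − e^(−5 × 0.01572 × 21.0) = 1 − e^(−1.650) = 1 − 0.1920 ≈ 0.808

0.808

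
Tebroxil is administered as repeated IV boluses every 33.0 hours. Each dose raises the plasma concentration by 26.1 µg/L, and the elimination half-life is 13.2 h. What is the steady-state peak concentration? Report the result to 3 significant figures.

31.7 µg/L

k = ln 2 / 13.2 = 0.05251 h⁻¹
Fraction remaining after one interval: e^(−kτ) = e^(−0.05251 × 33.0) = 0.1768
R = 1 / (1 − 0.1768) = 1.215
Css,max = 26.1 × 1.215 ≈ 31.7 µg/L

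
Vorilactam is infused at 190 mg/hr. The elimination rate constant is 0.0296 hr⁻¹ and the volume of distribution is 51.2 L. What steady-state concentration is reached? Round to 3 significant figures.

125 µg/mL

CL = k · V = 0.0296 × 51.2 = 1.516 L/hr
Css = rate / CL = 190 / 1.516 ≈ 125 µg/mL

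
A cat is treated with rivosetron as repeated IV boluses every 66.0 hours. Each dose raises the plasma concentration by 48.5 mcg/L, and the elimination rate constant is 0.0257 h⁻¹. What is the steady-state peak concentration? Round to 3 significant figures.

59.4 mcg/L

Fraction remaining after one interval: e^(−kτ) = e^(−0.02570 × 66.0) = 0.1834
R = 1 / (1 − 0.1834) = 1.225
Css,max = 48.5 × 1.225 ≈ 59.4 mcg/L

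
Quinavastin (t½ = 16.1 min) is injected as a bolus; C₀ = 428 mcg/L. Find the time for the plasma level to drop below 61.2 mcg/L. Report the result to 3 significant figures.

45.2 minutes

k = ln 2 / 16.1 = 0.04305 min⁻¹
C(t) = C₀ e^(−kt)  ⇒  t = ln(C₀/C) / k
t = ln(428/61.2) / 0.04305 = 1.945 / 0.04305 ≈ 45.2 minutes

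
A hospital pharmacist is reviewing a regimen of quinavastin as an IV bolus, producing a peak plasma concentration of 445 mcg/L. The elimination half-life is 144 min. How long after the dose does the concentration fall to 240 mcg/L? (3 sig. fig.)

k = ln 2 / 144 = 0.004814 min⁻¹
C(t) = C₀ e^(−kt)  ⇒  t = ln(C₀/C) / k
t = ln(445/240) / 0.004814 = 0.6174 / 0.004814 ≈ 128 minutes

128 minutes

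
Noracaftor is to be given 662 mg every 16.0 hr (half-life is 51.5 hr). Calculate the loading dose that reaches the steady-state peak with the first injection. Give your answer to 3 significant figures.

3420 mg

k = ln 2 / 51.5 = 0.01346 hr⁻¹
Accumulation ratio R = 1 / (1 − e^(−kτ)) = 1 / (1 − e^(−0.01346×16.0)) = 1 / (1 − 0.8063) = 5.162
Loading dose = maintenance dose × R = 662 × 5.162 ≈ 3420 mg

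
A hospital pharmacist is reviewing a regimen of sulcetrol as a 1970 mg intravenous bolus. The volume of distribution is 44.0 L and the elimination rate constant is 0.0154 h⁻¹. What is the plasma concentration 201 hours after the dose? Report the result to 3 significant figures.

2.03 mg/L

C₀ = dose / V = 1970 / 44.0 = 44.77 mg/L
C(t) = C₀ e^(−kt) = 44.77 × e^(−0.01540 × 201) = 44.77 × e^(−3.095) = 44.77 × 0.04526 ≈ 2.03 mg/L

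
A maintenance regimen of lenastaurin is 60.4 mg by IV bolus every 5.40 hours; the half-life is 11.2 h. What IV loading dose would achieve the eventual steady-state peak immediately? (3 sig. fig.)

k = ln 2 / 11.2 = 0.06189 h⁻¹
Accumulation ratio R = 1 / (1 − e^(−kτ)) = 1 / (1 − e^(−0.06189×5.40)) = 1 / (1 − 0.7159) = 3.520
Loading dose = maintenance dose × R = 60.4 × 3.520 ≈ 213 mg

213 mg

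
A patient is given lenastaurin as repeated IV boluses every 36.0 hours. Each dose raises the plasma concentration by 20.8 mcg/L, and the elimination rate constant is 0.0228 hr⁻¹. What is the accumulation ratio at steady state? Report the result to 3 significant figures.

Fraction remaining after one interval: e^(−kτ) = e^(−0.02280 × 36.0) = 0.4401
R = 1 / (1 − 0.4401) = 1 / 0.5599 ≈ 1.79

1.79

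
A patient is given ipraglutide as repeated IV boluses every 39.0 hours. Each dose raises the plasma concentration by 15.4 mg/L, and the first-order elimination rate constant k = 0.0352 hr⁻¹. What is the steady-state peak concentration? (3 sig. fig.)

Fraction remaining after one interval: e^(−kτ) = e^(−0.03520 × 39.0) = 0.2534
R = 1 / (1 − 0.2534) = 1.339
Css,max = 15.4 × 1.339 ≈ 20.6 mg/L

20.6 mg/L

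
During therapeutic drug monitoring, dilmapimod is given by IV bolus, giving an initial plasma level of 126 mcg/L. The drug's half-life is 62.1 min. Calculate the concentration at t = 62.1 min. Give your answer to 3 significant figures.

k = ln 2 / 62.1 = 0.01116 min⁻¹
62.1 min is 1.000 half-lives, so C = 126 × (1/2)^1.000 = 126 × 0.5000 ≈ 63.0 mcg/L

63.0 mcg/L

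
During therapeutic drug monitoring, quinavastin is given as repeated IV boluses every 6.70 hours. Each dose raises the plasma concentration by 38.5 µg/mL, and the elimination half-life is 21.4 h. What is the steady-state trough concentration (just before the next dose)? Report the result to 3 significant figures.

k = ln 2 / 21.4 = 0.03239 h⁻¹
Fraction remaining after one interval: e^(−kτ) = e^(−0.03239 × 6.70) = 0.8049
R = 1 / (1 − 0.8049) = 5.126
Css,max = 38.5 × 5.126 = 197.4 µg/mL
Css,min = Css,max × e^(−kτ) = 197.4 × 0.8049 ≈ 159 µg/mL

159 µg/mL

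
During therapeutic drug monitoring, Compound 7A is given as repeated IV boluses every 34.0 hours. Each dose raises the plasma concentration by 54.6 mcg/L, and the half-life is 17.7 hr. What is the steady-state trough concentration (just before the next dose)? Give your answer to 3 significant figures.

19.6 mcg/L

k = ln 2 / 17.7 = 0.03916 hr⁻¹
Fraction remaining after one interval: e^(−kτ) = e^(−0.03916 × 34.0) = 0.2641
R = 1 / (1 − 0.2641) = 1.359
Css,max = 54.6 × 1.359 = 74.19 mcg/L
Css,min = Css,max × e^(−kτ) = 74.19 × 0.2641 ≈ 19.6 mcg/L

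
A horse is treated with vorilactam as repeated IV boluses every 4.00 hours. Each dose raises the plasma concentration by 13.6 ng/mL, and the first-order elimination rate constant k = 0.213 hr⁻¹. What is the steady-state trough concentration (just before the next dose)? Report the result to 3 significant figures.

Fraction remaining after one interval: e^(−kτ) = e^(−0.2130 × 4.00) = 0.4266
R = 1 / (1 − 0.4266) = 1.744
Css,max = 13.6 × 1.744 = 23.72 ng/mL
Css,min = Css,max × e^(−kτ) = 23.72 × 0.4266 ≈ 10.1 ng/mL

10.1 ng/mL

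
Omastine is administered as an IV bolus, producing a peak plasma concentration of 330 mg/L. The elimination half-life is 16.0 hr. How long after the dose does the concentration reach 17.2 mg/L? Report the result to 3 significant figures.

68.2 hours

k = ln 2 / 16.0 = 0.04332 hr⁻¹
C(t) = C₀ e^(−kt)  ⇒  t = ln(C₀/C) / k
t = ln(330/17.2) / 0.04332 = 2.954 / 0.04332 ≈ 68.2 hours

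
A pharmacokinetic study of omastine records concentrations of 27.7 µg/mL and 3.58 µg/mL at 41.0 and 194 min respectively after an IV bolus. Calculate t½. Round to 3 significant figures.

k = ln(C₁/C₂) / (t₂ − t₁) = ln(27.7/3.58) / (194 − 41.0)
  = 2.046 / 153.0 = 0.01337 min⁻¹
t½ = ln 2 / k = ln 2 / 0.01337 ≈ 51.8 minutes

51.8 minutes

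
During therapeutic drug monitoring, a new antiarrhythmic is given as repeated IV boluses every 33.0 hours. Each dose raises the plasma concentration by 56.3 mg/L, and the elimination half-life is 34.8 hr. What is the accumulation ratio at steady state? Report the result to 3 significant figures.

k = ln 2 / 34.8 = 0.01992 hr⁻¹
Fraction remaining after one interval: e^(−kτ) = e^(−0.01992 × 33.0) = 0.5183
R = 1 / (1 − 0.5183) = 1 / 0.4817 ≈ 2.08

2.08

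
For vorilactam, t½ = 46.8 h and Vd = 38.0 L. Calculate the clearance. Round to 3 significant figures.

k = ln 2 / t½ = ln 2 / 46.8 = 0.01481 h⁻¹
CL = k · V = 0.01481 × 38.0 ≈ 0.563 L/h

0.563 L/h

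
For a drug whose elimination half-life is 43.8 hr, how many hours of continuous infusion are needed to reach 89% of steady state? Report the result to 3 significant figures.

k = ln 2 / 43.8 = 0.01583 hr⁻¹
f = 1 − e^(−kt)  ⇒  t = −ln(1 − f) / k
t = −ln(1 − 0.89) / 0.01583 = 2.207 / 0.01583 ≈ 139 hours

139 hours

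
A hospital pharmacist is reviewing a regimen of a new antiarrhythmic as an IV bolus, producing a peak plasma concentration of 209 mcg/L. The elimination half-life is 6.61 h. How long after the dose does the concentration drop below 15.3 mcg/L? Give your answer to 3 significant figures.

k = ln 2 / 6.61 = 0.1049 h⁻¹
C(t) = C₀ e^(−kt)  ⇒  t = ln(C₀/C) / k
t = ln(209/15.3) / 0.1049 = 2.614 / 0.1049 ≈ 24.9 hours

24.9 hours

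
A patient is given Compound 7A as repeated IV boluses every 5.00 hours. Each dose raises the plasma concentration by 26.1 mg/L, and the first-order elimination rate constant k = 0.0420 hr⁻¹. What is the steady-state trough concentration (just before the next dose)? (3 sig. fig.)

Fraction remaining after one interval: e^(−kτ) = e^(−0.04200 × 5.00) = 0.8106
R = 1 / (1 − 0.8106) = 5.279
Css,max = 26.1 × 5.279 = 137.8 mg/L
Css,min = Css,max × e^(−kτ) = 137.8 × 0.8106 ≈ 112 mg/L

112 mg/L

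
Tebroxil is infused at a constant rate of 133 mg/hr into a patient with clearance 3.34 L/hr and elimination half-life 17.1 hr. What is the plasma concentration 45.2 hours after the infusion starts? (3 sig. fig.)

33.4 µg/mL

Css = rate / CL = 133 / 3.34 = 39.82 µg/mL
k = ln 2 / 17.1 = 0.04053 hr⁻¹
C(t) = Css (1 − e^(−kt)) = 39.82 × (1 − e^(−1.832)) = 39.82 × 0.8399 ≈ 33.4 µg/mL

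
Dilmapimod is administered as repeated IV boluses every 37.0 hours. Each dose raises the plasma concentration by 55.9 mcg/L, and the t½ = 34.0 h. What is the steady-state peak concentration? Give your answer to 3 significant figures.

k = ln 2 / 34.0 = 0.02039 h⁻¹
Fraction remaining after one interval: e^(−kτ) = e^(−0.02039 × 37.0) = 0.4703
R = 1 / (1 − 0.4703) = 1.888
Css,max = 55.9 × 1.888 ≈ 106 mcg/L

106 mcg/L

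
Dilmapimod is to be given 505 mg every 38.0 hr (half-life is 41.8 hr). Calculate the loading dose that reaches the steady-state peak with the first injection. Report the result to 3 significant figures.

1080 mg

k = ln 2 / 41.8 = 0.01658 hr⁻¹
Accumulation ratio R = 1 / (1 − e^(−kτ)) = 1 / (1 − e^(−0.01658×38.0)) = 1 / (1 − 0.5325) = 2.139
Loading dose = maintenance dose × R = 505 × 2.139 ≈ 1080 mg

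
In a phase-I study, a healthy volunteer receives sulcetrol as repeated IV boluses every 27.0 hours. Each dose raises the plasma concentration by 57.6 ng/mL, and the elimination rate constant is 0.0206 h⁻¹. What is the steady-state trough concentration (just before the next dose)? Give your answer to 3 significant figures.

77.4 ng/mL

Fraction remaining after one interval: e^(−kτ) = e^(−0.02060 × 27.0) = 0.5734
R = 1 / (1 − 0.5734) = 2.344
Css,max = 57.6 × 2.344 = 135.0 ng/mL
Css,min = Css,max × e^(−kτ) = 135.0 × 0.5734 ≈ 77.4 ng/mL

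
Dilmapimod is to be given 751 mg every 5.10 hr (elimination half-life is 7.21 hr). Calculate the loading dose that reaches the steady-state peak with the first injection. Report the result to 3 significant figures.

1940 mg

k = ln 2 / 7.21 = 0.09614 hr⁻¹
Accumulation ratio R = 1 / (1 − e^(−kτ)) = 1 / (1 − e^(−0.09614×5.10)) = 1 / (1 − 0.6124) = 2.580
Loading dose = maintenance dose × R = 751 × 2.580 ≈ 1940 mg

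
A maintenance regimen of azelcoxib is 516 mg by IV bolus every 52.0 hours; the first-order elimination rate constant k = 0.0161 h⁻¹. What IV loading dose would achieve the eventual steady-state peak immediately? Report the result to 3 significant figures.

Accumulation ratio R = 1 / (1 − e^(−kτ)) = 1 / (1 − e^(−0.01610×52.0)) = 1 / (1 − 0.4329) = 1.763
Loading dose = maintenance dose × R = 516 × 1.763 ≈ 910 mg

910 mg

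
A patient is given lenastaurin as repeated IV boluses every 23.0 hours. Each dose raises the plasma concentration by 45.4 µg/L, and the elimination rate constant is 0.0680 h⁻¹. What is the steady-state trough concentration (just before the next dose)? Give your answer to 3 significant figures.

12.0 µg/L

Fraction remaining after one interval: e^(−kτ) = e^(−0.06800 × 23.0) = 0.2093
R = 1 / (1 − 0.2093) = 1.265
Css,max = 45.4 × 1.265 = 57.42 µg/L
Css,min = Css,max × e^(−kτ) = 57.42 × 0.2093 ≈ 12.0 µg/L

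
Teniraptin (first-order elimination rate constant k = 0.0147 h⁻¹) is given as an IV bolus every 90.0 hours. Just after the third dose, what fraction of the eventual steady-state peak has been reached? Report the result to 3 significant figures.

0.981

f_n = 1 − e^(−nkτ) = 1 − e^(−3 × 0.01470 × 90.0) = 1 − e^(−3.969) = 1 − 0.01889 ≈ 0.981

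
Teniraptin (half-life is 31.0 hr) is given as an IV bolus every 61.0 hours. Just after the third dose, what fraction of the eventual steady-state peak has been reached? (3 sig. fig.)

k = ln 2 / 31.0 = 0.02236 hr⁻¹
f_n = 1 − e^(−nkτ) = 1 − e^(−3 × 0.02236 × 61.0) = 1 − e^(−4.092) = 1 − 0.01671 ≈ 0.983

0.983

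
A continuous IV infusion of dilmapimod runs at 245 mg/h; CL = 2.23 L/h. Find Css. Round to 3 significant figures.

110 µg/mL

Css = infusion rate / CL = 245 / 2.23 ≈ 110 µg/mL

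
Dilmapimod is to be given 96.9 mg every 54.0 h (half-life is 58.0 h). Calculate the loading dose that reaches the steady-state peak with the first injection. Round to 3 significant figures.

204 mg

k = ln 2 / 58.0 = 0.01195 h⁻¹
Accumulation ratio R = 1 / (1 − e^(−kτ)) = 1 / (1 − e^(−0.01195×54.0)) = 1 / (1 − 0.5245) = 2.103
Loading dose = maintenance dose × R = 96.9 × 2.103 ≈ 204 mg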